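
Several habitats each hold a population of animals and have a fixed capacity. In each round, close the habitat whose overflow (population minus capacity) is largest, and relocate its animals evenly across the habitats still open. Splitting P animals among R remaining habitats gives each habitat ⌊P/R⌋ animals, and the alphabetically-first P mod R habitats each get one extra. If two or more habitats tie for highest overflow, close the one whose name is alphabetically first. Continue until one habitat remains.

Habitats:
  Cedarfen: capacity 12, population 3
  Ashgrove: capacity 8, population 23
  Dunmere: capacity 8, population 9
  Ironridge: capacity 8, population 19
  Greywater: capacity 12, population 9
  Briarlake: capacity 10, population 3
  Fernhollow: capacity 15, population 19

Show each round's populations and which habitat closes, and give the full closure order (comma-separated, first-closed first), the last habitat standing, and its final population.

Closure order: Ashgrove, Ironridge, Fernhollow, Dunmere, Greywater, Briarlake
Last habitat: Cedarfen with 85 animals

Round 1: Ashgrove=23 Briarlake=3 Cedarfen=3 Dunmere=9 Fernhollow=19 Greywater=9 Ironridge=19 → close Ashgrove (overflow 15)
  23÷6 = 3 each, +1 to first 5
Round 2: Briarlake=7 Cedarfen=7 Dunmere=13 Fernhollow=23 Greywater=13 Ironridge=22 → close Ironridge (overflow 14)
  22÷5 = 4 each, +1 to first 2
Round 3: Briarlake=12 Cedarfen=12 Dunmere=17 Fernhollow=27 Greywater=17 → close Fernhollow (overflow 12)
  27÷4 = 6 each, +1 to first 3
Round 4: Briarlake=19 Cedarfen=19 Dunmere=24 Greywater=23 → close Dunmere (overflow 16)
  24÷3 = 8 each, +1 to first 0
Round 5: Briarlake=27 Cedarfen=27 Greywater=31 → close Greywater (overflow 19)
  31÷2 = 15 each, +1 to first 1
Round 6: Briarlake=43 Cedarfen=42 → close Briarlake (overflow 33)
  43÷1 = 43 each, +1 to first 0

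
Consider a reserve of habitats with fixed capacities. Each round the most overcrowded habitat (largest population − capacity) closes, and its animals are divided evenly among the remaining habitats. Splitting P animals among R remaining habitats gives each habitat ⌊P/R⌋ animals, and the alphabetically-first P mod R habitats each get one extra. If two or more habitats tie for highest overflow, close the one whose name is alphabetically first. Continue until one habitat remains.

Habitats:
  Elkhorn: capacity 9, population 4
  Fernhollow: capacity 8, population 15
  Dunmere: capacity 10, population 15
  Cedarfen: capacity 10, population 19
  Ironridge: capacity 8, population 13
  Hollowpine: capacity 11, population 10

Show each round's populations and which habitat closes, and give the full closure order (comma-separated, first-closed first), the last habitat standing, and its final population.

Round 1: Cedarfen=19 Dunmere=15 Elkhorn=4 Fernhollow=15 Hollowpine=10 Ironridge=13 → close Cedarfen (overflow 9)
  19÷5 = 3 each, +1 to first 4
Round 2: Dunmere=19 Elkhorn=8 Fernhollow=19 Hollowpine=14 Ironridge=16 → close Fernhollow (overflow 11)
  19÷4 = 4 each, +1 to first 3
Round 3: Dunmere=24 Elkhorn=13 Hollowpine=19 Ironridge=20 → close Dunmere (overflow 14)
  24÷3 = 8 each, +1 to first 0
Round 4: Elkhorn=21 Hollowpine=27 Ironridge=28 → close Ironridge (overflow 20)
  28÷2 = 14 each, +1 to first 0
Round 5: Elkhorn=35 Hollowpine=41 → close Hollowpine (overflow 30)
  41÷1 = 41 each, +1 to first 0

Closure order: Cedarfen, Fernhollow, Dunmere, Ironridge, Hollowpine
Last habitat: Elkhorn with 76 animals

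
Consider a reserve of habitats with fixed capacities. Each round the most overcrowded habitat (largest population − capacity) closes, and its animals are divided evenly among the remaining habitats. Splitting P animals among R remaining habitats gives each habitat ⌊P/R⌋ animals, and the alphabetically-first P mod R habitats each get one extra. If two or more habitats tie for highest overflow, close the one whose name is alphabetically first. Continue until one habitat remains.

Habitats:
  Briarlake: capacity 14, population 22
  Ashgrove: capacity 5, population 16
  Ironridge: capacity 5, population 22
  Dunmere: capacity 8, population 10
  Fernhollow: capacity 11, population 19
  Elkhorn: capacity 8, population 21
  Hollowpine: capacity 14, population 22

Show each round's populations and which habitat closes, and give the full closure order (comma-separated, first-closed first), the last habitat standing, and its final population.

Round 1: Ashgrove=16 Briarlake=22 Dunmere=10 Elkhorn=21 Fernhollow=19 Hollowpine=22 Ironridge=22 → close Ironridge (overflow 17)
  22÷6 = 3 each, +1 to first 4
Round 2: Ashgrove=20 Briarlake=26 Dunmere=14 Elkhorn=25 Fernhollow=22 Hollowpine=25 → close Elkhorn (overflow 17)
  25÷5 = 5 each, +1 to first 0
Round 3: Ashgrove=25 Briarlake=31 Dunmere=19 Fernhollow=27 Hollowpine=30 → close Ashgrove (overflow 20)
  25÷4 = 6 each, +1 to first 1
Round 4: Briarlake=38 Dunmere=25 Fernhollow=33 Hollowpine=36 → close Briarlake (overflow 24)
  38÷3 = 12 each, +1 to first 2
Round 5: Dunmere=38 Fernhollow=46 Hollowpine=48 → close Fernhollow (overflow 35)
  46÷2 = 23 each, +1 to first 0
Round 6: Dunmere=61 Hollowpine=71 → close Hollowpine (overflow 57)
  71÷1 = 71 each, +1 to first 0

Closure order: Ironridge, Elkhorn, Ashgrove, Briarlake, Fernhollow, Hollowpine
Last habitat: Dunmere with 132 animals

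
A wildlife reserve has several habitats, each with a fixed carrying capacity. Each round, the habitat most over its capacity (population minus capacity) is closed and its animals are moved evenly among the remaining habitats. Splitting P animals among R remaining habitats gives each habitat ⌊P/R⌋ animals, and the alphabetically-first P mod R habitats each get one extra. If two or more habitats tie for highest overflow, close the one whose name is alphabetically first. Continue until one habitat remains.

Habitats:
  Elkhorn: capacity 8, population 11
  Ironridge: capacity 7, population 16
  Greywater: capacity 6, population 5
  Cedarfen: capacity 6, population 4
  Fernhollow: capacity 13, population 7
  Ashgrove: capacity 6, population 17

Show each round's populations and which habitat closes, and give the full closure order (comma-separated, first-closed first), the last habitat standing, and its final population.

Round 1: Ashgrove=17 Cedarfen=4 Elkhorn=11 Fernhollow=7 Greywater=5 Ironridge=16 → close Ashgrove (overflow 11)
  17÷5 = 3 each, +1 to first 2
Round 2: Cedarfen=8 Elkhorn=15 Fernhollow=10 Greywater=8 Ironridge=19 → close Ironridge (overflow 12)
  19÷4 = 4 each, +1 to first 3
Round 3: Cedarfen=13 Elkhorn=20 Fernhollow=15 Greywater=12 → close Elkhorn (overflow 12)
  20÷3 = 6 each, +1 to first 2
Round 4: Cedarfen=20 Fernhollow=22 Greywater=18 → close Cedarfen (overflow 14)
  20÷2 = 10 each, +1 to first 0
Round 5: Fernhollow=32 Greywater=28 → close Greywater (overflow 22)
  28÷1 = 28 each, +1 to first 0

Closure order: Ashgrove, Ironridge, Elkhorn, Cedarfen, Greywater
Last habitat: Fernhollow with 60 animals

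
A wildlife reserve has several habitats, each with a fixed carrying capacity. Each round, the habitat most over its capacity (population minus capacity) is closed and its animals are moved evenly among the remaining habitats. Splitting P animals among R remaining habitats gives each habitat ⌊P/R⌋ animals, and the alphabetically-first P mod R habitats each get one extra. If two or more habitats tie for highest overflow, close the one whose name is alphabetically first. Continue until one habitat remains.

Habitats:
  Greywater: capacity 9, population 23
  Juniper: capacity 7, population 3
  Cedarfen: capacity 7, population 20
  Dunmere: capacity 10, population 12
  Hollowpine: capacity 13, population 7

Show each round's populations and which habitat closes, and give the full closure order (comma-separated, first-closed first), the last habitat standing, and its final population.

Round 1: Cedarfen=20 Dunmere=12 Greywater=23 Hollowpine=7 Juniper=3 → close Greywater (overflow 14)
  23÷4 = 5 each, +1 to first 3
Round 2: Cedarfen=26 Dunmere=18 Hollowpine=13 Juniper=8 → close Cedarfen (overflow 19)
  26÷3 = 8 each, +1 to first 2
Round 3: Dunmere=27 Hollowpine=22 Juniper=16 → close Dunmere (overflow 17)
  27÷2 = 13 each, +1 to first 1
Round 4: Hollowpine=36 Juniper=29 → close Hollowpine (overflow 23)
  36÷1 = 36 each, +1 to first 0

Closure order: Greywater, Cedarfen, Dunmere, Hollowpine
Last habitat: Juniper with 65 animals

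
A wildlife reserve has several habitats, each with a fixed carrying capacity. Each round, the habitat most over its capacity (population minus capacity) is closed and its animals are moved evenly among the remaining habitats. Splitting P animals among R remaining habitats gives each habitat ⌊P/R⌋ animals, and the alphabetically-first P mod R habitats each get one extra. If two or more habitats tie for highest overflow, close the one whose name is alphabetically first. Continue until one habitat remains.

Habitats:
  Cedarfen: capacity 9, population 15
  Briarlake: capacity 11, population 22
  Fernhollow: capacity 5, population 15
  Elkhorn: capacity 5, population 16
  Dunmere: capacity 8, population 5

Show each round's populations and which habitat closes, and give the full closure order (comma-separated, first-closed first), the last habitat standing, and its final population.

Round 1: Briarlake=22 Cedarfen=15 Dunmere=5 Elkhorn=16 Fernhollow=15 → close Briarlake (overflow 11)
  22÷4 = 5 each, +1 to first 2
Round 2: Cedarfen=21 Dunmere=11 Elkhorn=21 Fernhollow=20 → close Elkhorn (overflow 16)
  21÷3 = 7 each, +1 to first 0
Round 3: Cedarfen=28 Dunmere=18 Fernhollow=27 → close Fernhollow (overflow 22)
  27÷2 = 13 each, +1 to first 1
Round 4: Cedarfen=42 Dunmere=31 → close Cedarfen (overflow 33)
  42÷1 = 42 each, +1 to first 0

Closure order: Briarlake, Elkhorn, Fernhollow, Cedarfen
Last habitat: Dunmere with 73 animals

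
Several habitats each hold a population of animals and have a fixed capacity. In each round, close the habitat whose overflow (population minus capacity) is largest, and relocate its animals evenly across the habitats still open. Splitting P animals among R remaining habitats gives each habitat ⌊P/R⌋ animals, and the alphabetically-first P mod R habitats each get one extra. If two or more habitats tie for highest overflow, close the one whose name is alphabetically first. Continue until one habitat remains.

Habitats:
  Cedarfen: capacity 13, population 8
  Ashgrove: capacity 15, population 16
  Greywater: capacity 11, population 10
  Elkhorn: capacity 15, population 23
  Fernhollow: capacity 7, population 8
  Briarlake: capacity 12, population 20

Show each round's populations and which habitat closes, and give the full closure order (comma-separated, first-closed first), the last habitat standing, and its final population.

Closure order: Briarlake, Elkhorn, Ashgrove, Fernhollow, Greywater
Last habitat: Cedarfen with 85 animals

Round 1: Ashgrove=16 Briarlake=20 Cedarfen=8 Elkhorn=23 Fernhollow=8 Greywater=10 → close Briarlake (overflow 8)
  20÷5 = 4 each, +1 to first 0
Round 2: Ashgrove=20 Cedarfen=12 Elkhorn=27 Fernhollow=12 Greywater=14 → close Elkhorn (overflow 12)
  27÷4 = 6 each, +1 to first 3
Round 3: Ashgrove=27 Cedarfen=19 Fernhollow=19 Greywater=20 → close Ashgrove (overflow 12)
  27÷3 = 9 each, +1 to first 0
Round 4: Cedarfen=28 Fernhollow=28 Greywater=29 → close Fernhollow (overflow 21)
  28÷2 = 14 each, +1 to first 0
Round 5: Cedarfen=42 Greywater=43 → close Greywater (overflow 32)
  43÷1 = 43 each, +1 to first 0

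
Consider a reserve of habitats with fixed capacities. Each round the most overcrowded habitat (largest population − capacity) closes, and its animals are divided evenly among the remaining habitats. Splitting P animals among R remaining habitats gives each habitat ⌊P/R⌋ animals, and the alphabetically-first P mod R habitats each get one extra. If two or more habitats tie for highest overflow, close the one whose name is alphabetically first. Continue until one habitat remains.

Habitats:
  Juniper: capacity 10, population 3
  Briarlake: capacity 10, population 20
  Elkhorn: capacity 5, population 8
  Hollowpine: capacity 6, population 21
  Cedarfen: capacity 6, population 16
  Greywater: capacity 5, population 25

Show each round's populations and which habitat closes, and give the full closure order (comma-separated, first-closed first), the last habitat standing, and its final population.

Round 1: Briarlake=20 Cedarfen=16 Elkhorn=8 Greywater=25 Hollowpine=21 Juniper=3 → close Greywater (overflow 20)
  25÷5 = 5 each, +1 to first 0
Round 2: Briarlake=25 Cedarfen=21 Elkhorn=13 Hollowpine=26 Juniper=8 → close Hollowpine (overflow 20)
  26÷4 = 6 each, +1 to first 2
Round 3: Briarlake=32 Cedarfen=28 Elkhorn=19 Juniper=14 → close Briarlake (overflow 22)
  32÷3 = 10 each, +1 to first 2
Round 4: Cedarfen=39 Elkhorn=30 Juniper=24 → close Cedarfen (overflow 33)
  39÷2 = 19 each, +1 to first 1
Round 5: Elkhorn=50 Juniper=43 → close Elkhorn (overflow 45)
  50÷1 = 50 each, +1 to first 0

Closure order: Greywater, Hollowpine, Briarlake, Cedarfen, Elkhorn
Last habitat: Juniper with 93 animals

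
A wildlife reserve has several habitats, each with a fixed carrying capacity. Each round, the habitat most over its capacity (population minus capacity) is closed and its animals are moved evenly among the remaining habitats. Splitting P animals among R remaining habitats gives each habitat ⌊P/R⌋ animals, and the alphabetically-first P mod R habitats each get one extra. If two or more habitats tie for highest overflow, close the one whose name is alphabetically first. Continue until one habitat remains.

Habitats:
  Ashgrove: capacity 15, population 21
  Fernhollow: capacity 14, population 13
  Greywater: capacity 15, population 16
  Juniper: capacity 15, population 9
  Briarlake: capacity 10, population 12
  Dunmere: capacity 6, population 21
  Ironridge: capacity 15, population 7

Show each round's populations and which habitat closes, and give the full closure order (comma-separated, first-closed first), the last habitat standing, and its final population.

Closure order: Dunmere, Ashgrove, Briarlake, Fernhollow, Greywater, Juniper
Last habitat: Ironridge with 99 animals

Round 1: Ashgrove=21 Briarlake=12 Dunmere=21 Fernhollow=13 Greywater=16 Ironridge=7 Juniper=9 → close Dunmere (overflow 15)
  21÷6 = 3 each, +1 to first 3
Round 2: Ashgrove=25 Briarlake=16 Fernhollow=17 Greywater=19 Ironridge=10 Juniper=12 → close Ashgrove (overflow 10)
  25÷5 = 5 each, +1 to first 0
Round 3: Briarlake=21 Fernhollow=22 Greywater=24 Ironridge=15 Juniper=17 → close Briarlake (overflow 11)
  21÷4 = 5 each, +1 to first 1
Round 4: Fernhollow=28 Greywater=29 Ironridge=20 Juniper=22 → close Fernhollow (overflow 14)
  28÷3 = 9 each, +1 to first 1
Round 5: Greywater=39 Ironridge=29 Juniper=31 → close Greywater (overflow 24)
  39÷2 = 19 each, +1 to first 1
Round 6: Ironridge=49 Juniper=50 → close Juniper (overflow 35)
  50÷1 = 50 each, +1 to first 0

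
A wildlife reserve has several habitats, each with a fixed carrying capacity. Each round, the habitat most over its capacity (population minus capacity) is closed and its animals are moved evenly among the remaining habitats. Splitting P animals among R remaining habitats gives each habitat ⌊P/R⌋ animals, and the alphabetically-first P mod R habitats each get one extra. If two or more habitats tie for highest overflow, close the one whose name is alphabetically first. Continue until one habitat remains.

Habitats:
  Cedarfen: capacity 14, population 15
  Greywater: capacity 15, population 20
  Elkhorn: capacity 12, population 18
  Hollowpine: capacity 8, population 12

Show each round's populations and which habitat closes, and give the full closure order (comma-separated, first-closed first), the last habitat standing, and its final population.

Round 1: Cedarfen=15 Elkhorn=18 Greywater=20 Hollowpine=12 → close Elkhorn (overflow 6)
  18÷3 = 6 each, +1 to first 0
Round 2: Cedarfen=21 Greywater=26 Hollowpine=18 → close Greywater (overflow 11)
  26÷2 = 13 each, +1 to first 0
Round 3: Cedarfen=34 Hollowpine=31 → close Hollowpine (overflow 23)
  31÷1 = 31 each, +1 to first 0

Closure order: Elkhorn, Greywater, Hollowpine
Last habitat: Cedarfen with 65 animals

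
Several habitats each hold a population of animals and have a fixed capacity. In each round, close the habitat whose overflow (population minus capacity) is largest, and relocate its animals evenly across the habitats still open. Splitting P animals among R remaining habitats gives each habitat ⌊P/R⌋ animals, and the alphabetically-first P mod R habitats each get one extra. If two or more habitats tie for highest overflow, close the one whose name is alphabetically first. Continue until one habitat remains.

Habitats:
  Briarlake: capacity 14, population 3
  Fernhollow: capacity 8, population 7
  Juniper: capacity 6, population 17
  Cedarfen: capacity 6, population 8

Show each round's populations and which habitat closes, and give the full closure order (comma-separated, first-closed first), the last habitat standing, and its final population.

Round 1: Briarlake=3 Cedarfen=8 Fernhollow=7 Juniper=17 → close Juniper (overflow 11)
  17÷3 = 5 each, +1 to first 2
Round 2: Briarlake=9 Cedarfen=14 Fernhollow=12 → close Cedarfen (overflow 8)
  14÷2 = 7 each, +1 to first 0
Round 3: Briarlake=16 Fernhollow=19 → close Fernhollow (overflow 11)
  19÷1 = 19 each, +1 to first 0

Closure order: Juniper, Cedarfen, Fernhollow
Last habitat: Briarlake with 35 animals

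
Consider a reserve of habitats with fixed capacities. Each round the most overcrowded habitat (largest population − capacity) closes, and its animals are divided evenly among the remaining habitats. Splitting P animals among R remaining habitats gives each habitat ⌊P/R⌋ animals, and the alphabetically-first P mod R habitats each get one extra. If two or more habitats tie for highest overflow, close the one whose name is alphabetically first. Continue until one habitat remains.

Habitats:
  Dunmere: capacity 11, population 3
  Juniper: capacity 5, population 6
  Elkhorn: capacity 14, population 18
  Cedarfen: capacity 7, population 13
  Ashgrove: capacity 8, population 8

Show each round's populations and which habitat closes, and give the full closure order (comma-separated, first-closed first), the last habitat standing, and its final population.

Round 1: Ashgrove=8 Cedarfen=13 Dunmere=3 Elkhorn=18 Juniper=6 → close Cedarfen (overflow 6)
  13÷4 = 3 each, +1 to first 1
Round 2: Ashgrove=12 Dunmere=6 Elkhorn=21 Juniper=9 → close Elkhorn (overflow 7)
  21÷3 = 7 each, +1 to first 0
Round 3: Ashgrove=19 Dunmere=13 Juniper=16 → close Ashgrove (overflow 11)
  19÷2 = 9 each, +1 to first 1
Round 4: Dunmere=23 Juniper=25 → close Juniper (overflow 20)
  25÷1 = 25 each, +1 to first 0

Closure order: Cedarfen, Elkhorn, Ashgrove, Juniper
Last habitat: Dunmere with 48 animals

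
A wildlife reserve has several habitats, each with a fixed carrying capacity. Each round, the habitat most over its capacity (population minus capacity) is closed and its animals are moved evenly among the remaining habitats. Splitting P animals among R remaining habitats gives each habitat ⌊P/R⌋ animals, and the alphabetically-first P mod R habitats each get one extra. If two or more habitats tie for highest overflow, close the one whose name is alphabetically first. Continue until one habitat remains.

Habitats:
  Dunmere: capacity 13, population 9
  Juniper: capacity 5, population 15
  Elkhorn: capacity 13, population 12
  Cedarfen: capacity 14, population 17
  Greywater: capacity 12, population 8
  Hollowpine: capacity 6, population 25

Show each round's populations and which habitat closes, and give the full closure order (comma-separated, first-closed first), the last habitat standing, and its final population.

Closure order: Hollowpine, Juniper, Cedarfen, Elkhorn, Dunmere
Last habitat: Greywater with 86 animals

Round 1: Cedarfen=17 Dunmere=9 Elkhorn=12 Greywater=8 Hollowpine=25 Juniper=15 → close Hollowpine (overflow 19)
  25÷5 = 5 each, +1 to first 0
Round 2: Cedarfen=22 Dunmere=14 Elkhorn=17 Greywater=13 Juniper=20 → close Juniper (overflow 15)
  20÷4 = 5 each, +1 to first 0
Round 3: Cedarfen=27 Dunmere=19 Elkhorn=22 Greywater=18 → close Cedarfen (overflow 13)
  27÷3 = 9 each, +1 to first 0
Round 4: Dunmere=28 Elkhorn=31 Greywater=27 → close Elkhorn (overflow 18)
  31÷2 = 15 each, +1 to first 1
Round 5: Dunmere=44 Greywater=42 → close Dunmere (overflow 31)
  44÷1 = 44 each, +1 to first 0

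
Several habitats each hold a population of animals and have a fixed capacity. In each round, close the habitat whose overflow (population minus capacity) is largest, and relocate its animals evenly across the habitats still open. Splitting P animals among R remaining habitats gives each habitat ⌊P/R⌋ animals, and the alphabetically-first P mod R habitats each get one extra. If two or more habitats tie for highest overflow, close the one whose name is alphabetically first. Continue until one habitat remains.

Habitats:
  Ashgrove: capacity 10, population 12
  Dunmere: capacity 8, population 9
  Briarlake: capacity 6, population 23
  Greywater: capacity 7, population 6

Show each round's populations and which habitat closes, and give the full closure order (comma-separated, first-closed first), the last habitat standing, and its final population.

Round 1: Ashgrove=12 Briarlake=23 Dunmere=9 Greywater=6 → close Briarlake (overflow 17)
  23÷3 = 7 each, +1 to first 2
Round 2: Ashgrove=20 Dunmere=17 Greywater=13 → close Ashgrove (overflow 10)
  20÷2 = 10 each, +1 to first 0
Round 3: Dunmere=27 Greywater=23 → close Dunmere (overflow 19)
  27÷1 = 27 each, +1 to first 0

Closure order: Briarlake, Ashgrove, Dunmere
Last habitat: Greywater with 50 animals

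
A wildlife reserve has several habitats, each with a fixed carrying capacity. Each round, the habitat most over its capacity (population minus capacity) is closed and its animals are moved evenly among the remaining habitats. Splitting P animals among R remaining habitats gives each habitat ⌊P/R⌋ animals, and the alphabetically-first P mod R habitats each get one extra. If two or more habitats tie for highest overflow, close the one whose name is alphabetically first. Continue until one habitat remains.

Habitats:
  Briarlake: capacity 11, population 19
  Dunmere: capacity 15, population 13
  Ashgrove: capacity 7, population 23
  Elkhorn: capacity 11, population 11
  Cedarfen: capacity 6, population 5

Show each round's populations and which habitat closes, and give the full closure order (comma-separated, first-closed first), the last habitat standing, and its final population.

Closure order: Ashgrove, Briarlake, Cedarfen, Elkhorn
Last habitat: Dunmere with 71 animals

Round 1: Ashgrove=23 Briarlake=19 Cedarfen=5 Dunmere=13 Elkhorn=11 → close Ashgrove (overflow 16)
  23÷4 = 5 each, +1 to first 3
Round 2: Briarlake=25 Cedarfen=11 Dunmere=19 Elkhorn=16 → close Briarlake (overflow 14)
  25÷3 = 8 each, +1 to first 1
Round 3: Cedarfen=20 Dunmere=27 Elkhorn=24 → close Cedarfen (overflow 14)
  20÷2 = 10 each, +1 to first 0
Round 4: Dunmere=37 Elkhorn=34 → close Elkhorn (overflow 23)
  34÷1 = 34 each, +1 to first 0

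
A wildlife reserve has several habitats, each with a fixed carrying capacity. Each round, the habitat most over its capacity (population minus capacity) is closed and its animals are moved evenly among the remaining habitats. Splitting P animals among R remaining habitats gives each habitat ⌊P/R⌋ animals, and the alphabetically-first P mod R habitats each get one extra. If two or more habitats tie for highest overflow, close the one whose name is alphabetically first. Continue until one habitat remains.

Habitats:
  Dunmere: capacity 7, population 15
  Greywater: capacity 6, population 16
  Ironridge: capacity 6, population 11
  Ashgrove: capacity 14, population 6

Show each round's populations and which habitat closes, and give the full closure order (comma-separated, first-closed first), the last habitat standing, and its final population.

Round 1: Ashgrove=6 Dunmere=15 Greywater=16 Ironridge=11 → close Greywater (overflow 10)
  16÷3 = 5 each, +1 to first 1
Round 2: Ashgrove=12 Dunmere=20 Ironridge=16 → close Dunmere (overflow 13)
  20÷2 = 10 each, +1 to first 0
Round 3: Ashgrove=22 Ironridge=26 → close Ironridge (overflow 20)
  26÷1 = 26 each, +1 to first 0

Closure order: Greywater, Dunmere, Ironridge
Last habitat: Ashgrove with 48 animals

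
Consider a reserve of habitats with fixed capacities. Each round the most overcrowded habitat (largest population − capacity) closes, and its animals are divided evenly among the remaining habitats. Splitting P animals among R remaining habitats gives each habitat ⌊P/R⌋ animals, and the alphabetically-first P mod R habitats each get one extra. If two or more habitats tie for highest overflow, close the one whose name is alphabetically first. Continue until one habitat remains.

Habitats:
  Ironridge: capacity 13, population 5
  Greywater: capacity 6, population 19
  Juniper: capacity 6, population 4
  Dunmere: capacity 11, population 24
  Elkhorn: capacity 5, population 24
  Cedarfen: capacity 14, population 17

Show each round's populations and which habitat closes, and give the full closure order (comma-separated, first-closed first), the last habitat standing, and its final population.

Closure order: Elkhorn, Dunmere, Greywater, Cedarfen, Juniper
Last habitat: Ironridge with 93 animals

Round 1: Cedarfen=17 Dunmere=24 Elkhorn=24 Greywater=19 Ironridge=5 Juniper=4 → close Elkhorn (overflow 19)
  24÷5 = 4 each, +1 to first 4
Round 2: Cedarfen=22 Dunmere=29 Greywater=24 Ironridge=10 Juniper=8 → close Dunmere (overflow 18)
  29÷4 = 7 each, +1 to first 1
Round 3: Cedarfen=30 Greywater=31 Ironridge=17 Juniper=15 → close Greywater (overflow 25)
  31÷3 = 10 each, +1 to first 1
Round 4: Cedarfen=41 Ironridge=27 Juniper=25 → close Cedarfen (overflow 27)
  41÷2 = 20 each, +1 to first 1
Round 5: Ironridge=48 Juniper=45 → close Juniper (overflow 39)
  45÷1 = 45 each, +1 to first 0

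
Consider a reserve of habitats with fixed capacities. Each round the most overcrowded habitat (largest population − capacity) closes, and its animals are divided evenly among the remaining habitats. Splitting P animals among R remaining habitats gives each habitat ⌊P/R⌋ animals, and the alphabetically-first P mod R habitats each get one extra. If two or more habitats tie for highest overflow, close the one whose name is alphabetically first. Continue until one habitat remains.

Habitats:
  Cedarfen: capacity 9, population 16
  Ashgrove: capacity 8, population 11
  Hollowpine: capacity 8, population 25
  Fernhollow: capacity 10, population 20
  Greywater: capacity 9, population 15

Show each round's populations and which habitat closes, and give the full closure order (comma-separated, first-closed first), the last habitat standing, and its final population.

Closure order: Hollowpine, Fernhollow, Cedarfen, Ashgrove
Last habitat: Greywater with 87 animals

Round 1: Ashgrove=11 Cedarfen=16 Fernhollow=20 Greywater=15 Hollowpine=25 → close Hollowpine (overflow 17)
  25÷4 = 6 each, +1 to first 1
Round 2: Ashgrove=18 Cedarfen=22 Fernhollow=26 Greywater=21 → close Fernhollow (overflow 16)
  26÷3 = 8 each, +1 to first 2
Round 3: Ashgrove=27 Cedarfen=31 Greywater=29 → close Cedarfen (overflow 22)
  31÷2 = 15 each, +1 to first 1
Round 4: Ashgrove=43 Greywater=44 → close Ashgrove (overflow 35)
  43÷1 = 43 each, +1 to first 0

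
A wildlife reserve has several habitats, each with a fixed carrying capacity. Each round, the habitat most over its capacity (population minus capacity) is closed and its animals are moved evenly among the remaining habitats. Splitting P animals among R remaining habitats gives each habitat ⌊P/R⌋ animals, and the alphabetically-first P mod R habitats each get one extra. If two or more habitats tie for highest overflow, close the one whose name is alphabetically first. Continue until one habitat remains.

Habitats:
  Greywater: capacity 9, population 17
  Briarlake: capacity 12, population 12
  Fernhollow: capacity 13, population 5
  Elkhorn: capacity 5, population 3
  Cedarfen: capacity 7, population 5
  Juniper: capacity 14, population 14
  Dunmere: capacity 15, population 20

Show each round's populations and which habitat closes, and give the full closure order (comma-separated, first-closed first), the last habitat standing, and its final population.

Closure order: Greywater, Dunmere, Briarlake, Cedarfen, Elkhorn, Juniper
Last habitat: Fernhollow with 76 animals

Round 1: Briarlake=12 Cedarfen=5 Dunmere=20 Elkhorn=3 Fernhollow=5 Greywater=17 Juniper=14 → close Greywater (overflow 8)
  17÷6 = 2 each, +1 to first 5
Round 2: Briarlake=15 Cedarfen=8 Dunmere=23 Elkhorn=6 Fernhollow=8 Juniper=16 → close Dunmere (overflow 8)
  23÷5 = 4 each, +1 to first 3
Round 3: Briarlake=20 Cedarfen=13 Elkhorn=11 Fernhollow=12 Juniper=20 → close Briarlake (overflow 8)
  20÷4 = 5 each, +1 to first 0
Round 4: Cedarfen=18 Elkhorn=16 Fernhollow=17 Juniper=25 → close Cedarfen (overflow 11)
  18÷3 = 6 each, +1 to first 0
Round 5: Elkhorn=22 Fernhollow=23 Juniper=31 → close Elkhorn (overflow 17)
  22÷2 = 11 each, +1 to first 0
Round 6: Fernhollow=34 Juniper=42 → close Juniper (overflow 28)
  42÷1 = 42 each, +1 to first 0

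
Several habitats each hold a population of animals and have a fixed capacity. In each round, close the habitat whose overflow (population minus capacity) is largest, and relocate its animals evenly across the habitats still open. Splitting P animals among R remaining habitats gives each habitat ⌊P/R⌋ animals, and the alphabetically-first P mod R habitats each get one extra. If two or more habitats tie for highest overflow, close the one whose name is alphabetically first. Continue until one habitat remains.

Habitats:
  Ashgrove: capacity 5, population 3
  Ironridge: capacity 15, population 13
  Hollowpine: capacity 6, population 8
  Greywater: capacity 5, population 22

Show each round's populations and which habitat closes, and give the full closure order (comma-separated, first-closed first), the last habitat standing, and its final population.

Closure order: Greywater, Hollowpine, Ashgrove
Last habitat: Ironridge with 46 animals

Round 1: Ashgrove=3 Greywater=22 Hollowpine=8 Ironridge=13 → close Greywater (overflow 17)
  22÷3 = 7 each, +1 to first 1
Round 2: Ashgrove=11 Hollowpine=15 Ironridge=20 → close Hollowpine (overflow 9)
  15÷2 = 7 each, +1 to first 1
Round 3: Ashgrove=19 Ironridge=27 → close Ashgrove (overflow 14)
  19÷1 = 19 each, +1 to first 0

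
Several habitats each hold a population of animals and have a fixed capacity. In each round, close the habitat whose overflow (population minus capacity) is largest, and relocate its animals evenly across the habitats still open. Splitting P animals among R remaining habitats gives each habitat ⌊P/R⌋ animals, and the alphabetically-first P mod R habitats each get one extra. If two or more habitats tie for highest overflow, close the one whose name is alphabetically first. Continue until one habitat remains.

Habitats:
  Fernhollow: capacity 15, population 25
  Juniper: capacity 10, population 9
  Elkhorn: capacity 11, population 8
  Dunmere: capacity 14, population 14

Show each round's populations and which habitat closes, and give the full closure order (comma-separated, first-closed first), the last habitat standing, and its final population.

Round 1: Dunmere=14 Elkhorn=8 Fernhollow=25 Juniper=9 → close Fernhollow (overflow 10)
  25÷3 = 8 each, +1 to first 1
Round 2: Dunmere=23 Elkhorn=16 Juniper=17 → close Dunmere (overflow 9)
  23÷2 = 11 each, +1 to first 1
Round 3: Elkhorn=28 Juniper=28 → close Juniper (overflow 18)
  28÷1 = 28 each, +1 to first 0

Closure order: Fernhollow, Dunmere, Juniper
Last habitat: Elkhorn with 56 animals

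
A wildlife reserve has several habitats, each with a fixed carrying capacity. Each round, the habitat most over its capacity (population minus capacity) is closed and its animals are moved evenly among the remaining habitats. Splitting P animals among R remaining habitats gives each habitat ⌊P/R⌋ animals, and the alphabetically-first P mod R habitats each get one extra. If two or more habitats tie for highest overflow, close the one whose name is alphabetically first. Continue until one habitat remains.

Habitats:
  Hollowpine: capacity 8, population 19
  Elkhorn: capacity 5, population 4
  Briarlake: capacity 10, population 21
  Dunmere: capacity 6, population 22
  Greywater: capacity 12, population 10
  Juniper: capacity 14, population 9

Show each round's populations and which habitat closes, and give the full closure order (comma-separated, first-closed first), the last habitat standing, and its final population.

Round 1: Briarlake=21 Dunmere=22 Elkhorn=4 Greywater=10 Hollowpine=19 Juniper=9 → close Dunmere (overflow 16)
  22÷5 = 4 each, +1 to first 2
Round 2: Briarlake=26 Elkhorn=9 Greywater=14 Hollowpine=23 Juniper=13 → close Briarlake (overflow 16)
  26÷4 = 6 each, +1 to first 2
Round 3: Elkhorn=16 Greywater=21 Hollowpine=29 Juniper=19 → close Hollowpine (overflow 21)
  29÷3 = 9 each, +1 to first 2
Round 4: Elkhorn=26 Greywater=31 Juniper=28 → close Elkhorn (overflow 21)
  26÷2 = 13 each, +1 to first 0
Round 5: Greywater=44 Juniper=41 → close Greywater (overflow 32)
  44÷1 = 44 each, +1 to first 0

Closure order: Dunmere, Briarlake, Hollowpine, Elkhorn, Greywater
Last habitat: Juniper with 85 animals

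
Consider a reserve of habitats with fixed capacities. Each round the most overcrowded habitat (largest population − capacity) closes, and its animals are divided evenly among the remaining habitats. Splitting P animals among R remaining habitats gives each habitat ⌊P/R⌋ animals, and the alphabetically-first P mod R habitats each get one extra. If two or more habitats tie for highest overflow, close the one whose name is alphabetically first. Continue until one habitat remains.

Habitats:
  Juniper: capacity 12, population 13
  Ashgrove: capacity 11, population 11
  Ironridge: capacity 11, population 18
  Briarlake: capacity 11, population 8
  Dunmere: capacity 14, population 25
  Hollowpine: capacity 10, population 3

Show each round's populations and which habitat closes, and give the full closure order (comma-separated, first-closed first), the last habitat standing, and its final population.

Round 1: Ashgrove=11 Briarlake=8 Dunmere=25 Hollowpine=3 Ironridge=18 Juniper=13 → close Dunmere (overflow 11)
  25÷5 = 5 each, +1 to first 0
Round 2: Ashgrove=16 Briarlake=13 Hollowpine=8 Ironridge=23 Juniper=18 → close Ironridge (overflow 12)
  23÷4 = 5 each, +1 to first 3
Round 3: Ashgrove=22 Briarlake=19 Hollowpine=14 Juniper=23 → close Ashgrove (overflow 11)
  22÷3 = 7 each, +1 to first 1
Round 4: Briarlake=27 Hollowpine=21 Juniper=30 → close Juniper (overflow 18)
  30÷2 = 15 each, +1 to first 0
Round 5: Briarlake=42 Hollowpine=36 → close Briarlake (overflow 31)
  42÷1 = 42 each, +1 to first 0

Closure order: Dunmere, Ironridge, Ashgrove, Juniper, Briarlake
Last habitat: Hollowpine with 78 animals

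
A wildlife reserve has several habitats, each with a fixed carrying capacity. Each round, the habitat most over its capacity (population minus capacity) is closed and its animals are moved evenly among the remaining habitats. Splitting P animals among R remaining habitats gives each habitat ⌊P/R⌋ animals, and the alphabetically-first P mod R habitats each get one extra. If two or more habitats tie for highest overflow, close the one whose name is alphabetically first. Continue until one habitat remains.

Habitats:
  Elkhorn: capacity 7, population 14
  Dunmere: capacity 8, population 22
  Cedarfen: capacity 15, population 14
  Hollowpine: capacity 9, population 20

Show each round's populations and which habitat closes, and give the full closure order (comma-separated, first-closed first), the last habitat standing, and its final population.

Closure order: Dunmere, Hollowpine, Elkhorn
Last habitat: Cedarfen with 70 animals

Round 1: Cedarfen=14 Dunmere=22 Elkhorn=14 Hollowpine=20 → close Dunmere (overflow 14)
  22÷3 = 7 each, +1 to first 1
Round 2: Cedarfen=22 Elkhorn=21 Hollowpine=27 → close Hollowpine (overflow 18)
  27÷2 = 13 each, +1 to first 1
Round 3: Cedarfen=36 Elkhorn=34 → close Elkhorn (overflow 27)
  34÷1 = 34 each, +1 to first 0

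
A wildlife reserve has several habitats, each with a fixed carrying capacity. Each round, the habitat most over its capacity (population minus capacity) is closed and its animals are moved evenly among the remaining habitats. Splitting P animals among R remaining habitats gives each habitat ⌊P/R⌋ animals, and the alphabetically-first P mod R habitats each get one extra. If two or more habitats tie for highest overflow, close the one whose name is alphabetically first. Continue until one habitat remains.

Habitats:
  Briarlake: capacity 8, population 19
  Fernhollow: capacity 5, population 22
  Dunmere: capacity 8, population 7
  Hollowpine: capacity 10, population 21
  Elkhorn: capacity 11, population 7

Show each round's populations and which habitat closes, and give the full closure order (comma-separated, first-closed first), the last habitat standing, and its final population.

Closure order: Fernhollow, Briarlake, Hollowpine, Dunmere
Last habitat: Elkhorn with 76 animals

Round 1: Briarlake=19 Dunmere=7 Elkhorn=7 Fernhollow=22 Hollowpine=21 → close Fernhollow (overflow 17)
  22÷4 = 5 each, +1 to first 2
Round 2: Briarlake=25 Dunmere=13 Elkhorn=12 Hollowpine=26 → close Briarlake (overflow 17)
  25÷3 = 8 each, +1 to first 1
Round 3: Dunmere=22 Elkhorn=20 Hollowpine=34 → close Hollowpine (overflow 24)
  34÷2 = 17 each, +1 to first 0
Round 4: Dunmere=39 Elkhorn=37 → close Dunmere (overflow 31)
  39÷1 = 39 each, +1 to first 0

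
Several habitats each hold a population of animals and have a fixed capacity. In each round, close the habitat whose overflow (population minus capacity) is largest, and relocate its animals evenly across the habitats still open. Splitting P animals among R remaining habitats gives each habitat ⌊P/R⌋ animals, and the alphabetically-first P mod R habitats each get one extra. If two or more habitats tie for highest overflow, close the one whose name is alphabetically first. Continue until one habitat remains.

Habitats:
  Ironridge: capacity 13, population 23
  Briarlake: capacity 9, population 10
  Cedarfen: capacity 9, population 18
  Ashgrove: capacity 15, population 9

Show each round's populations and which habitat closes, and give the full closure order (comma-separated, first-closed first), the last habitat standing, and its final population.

Closure order: Ironridge, Cedarfen, Briarlake
Last habitat: Ashgrove with 60 animals

Round 1: Ashgrove=9 Briarlake=10 Cedarfen=18 Ironridge=23 → close Ironridge (overflow 10)
  23÷3 = 7 each, +1 to first 2
Round 2: Ashgrove=17 Briarlake=18 Cedarfen=25 → close Cedarfen (overflow 16)
  25÷2 = 12 each, +1 to first 1
Round 3: Ashgrove=30 Briarlake=30 → close Briarlake (overflow 21)
  30÷1 = 30 each, +1 to first 0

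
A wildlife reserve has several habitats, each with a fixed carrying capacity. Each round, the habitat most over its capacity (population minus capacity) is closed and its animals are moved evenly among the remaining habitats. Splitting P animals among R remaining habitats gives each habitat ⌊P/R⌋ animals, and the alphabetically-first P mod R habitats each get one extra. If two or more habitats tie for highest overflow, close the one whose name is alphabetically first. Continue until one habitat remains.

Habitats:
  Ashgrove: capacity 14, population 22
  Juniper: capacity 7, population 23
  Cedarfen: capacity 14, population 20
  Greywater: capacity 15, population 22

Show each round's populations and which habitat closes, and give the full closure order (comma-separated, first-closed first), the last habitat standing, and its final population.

Round 1: Ashgrove=22 Cedarfen=20 Greywater=22 Juniper=23 → close Juniper (overflow 16)
  23÷3 = 7 each, +1 to first 2
Round 2: Ashgrove=30 Cedarfen=28 Greywater=29 → close Ashgrove (overflow 16)
  30÷2 = 15 each, +1 to first 0
Round 3: Cedarfen=43 Greywater=44 → close Cedarfen (overflow 29)
  43÷1 = 43 each, +1 to first 0

Closure order: Juniper, Ashgrove, Cedarfen
Last habitat: Greywater with 87 animals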